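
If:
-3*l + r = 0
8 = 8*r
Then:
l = 1/3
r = 1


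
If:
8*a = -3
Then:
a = -3/8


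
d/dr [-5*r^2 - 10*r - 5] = -10*r - 10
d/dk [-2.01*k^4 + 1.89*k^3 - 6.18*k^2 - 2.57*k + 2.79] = -8.04*k^3 + 5.67*k^2 - 12.36*k - 2.57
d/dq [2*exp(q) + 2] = 2*exp(q)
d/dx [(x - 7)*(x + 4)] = 2*x - 3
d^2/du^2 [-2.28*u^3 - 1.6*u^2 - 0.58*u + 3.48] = -13.68*u - 3.2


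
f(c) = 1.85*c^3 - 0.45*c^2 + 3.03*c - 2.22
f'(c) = 5.55*c^2 - 0.9*c + 3.03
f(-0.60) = -4.60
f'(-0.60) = 5.57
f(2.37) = 27.06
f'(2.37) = 32.07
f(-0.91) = -6.74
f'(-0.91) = 8.44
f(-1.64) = -16.56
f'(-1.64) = 19.43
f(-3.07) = -69.29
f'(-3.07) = 58.10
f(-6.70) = -599.13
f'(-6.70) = 258.20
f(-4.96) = -254.06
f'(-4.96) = 144.03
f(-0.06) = -2.40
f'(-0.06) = 3.10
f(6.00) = 399.36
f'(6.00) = 197.43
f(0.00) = -2.22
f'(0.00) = 3.03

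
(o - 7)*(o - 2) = o^2 - 9*o + 14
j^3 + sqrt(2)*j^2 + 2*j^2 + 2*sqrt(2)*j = j*(j + 2)*(j + sqrt(2))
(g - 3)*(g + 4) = g^2 + g - 12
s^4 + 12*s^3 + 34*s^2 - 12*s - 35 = (s - 1)*(s + 1)*(s + 5)*(s + 7)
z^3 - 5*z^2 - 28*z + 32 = (z - 8)*(z - 1)*(z + 4)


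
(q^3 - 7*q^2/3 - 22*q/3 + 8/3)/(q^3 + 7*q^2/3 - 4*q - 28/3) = (3*q^2 - 13*q + 4)/(3*q^2 + q - 14)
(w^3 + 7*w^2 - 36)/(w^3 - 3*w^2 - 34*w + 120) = (w^2 + w - 6)/(w^2 - 9*w + 20)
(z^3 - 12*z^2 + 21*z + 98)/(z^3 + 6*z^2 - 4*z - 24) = (z^2 - 14*z + 49)/(z^2 + 4*z - 12)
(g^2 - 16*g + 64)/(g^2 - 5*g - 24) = (g - 8)/(g + 3)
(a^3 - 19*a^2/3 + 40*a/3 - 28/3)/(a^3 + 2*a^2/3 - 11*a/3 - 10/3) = (3*a^2 - 13*a + 14)/(3*a^2 + 8*a + 5)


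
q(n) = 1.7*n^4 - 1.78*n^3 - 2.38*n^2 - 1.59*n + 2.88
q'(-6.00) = -1634.07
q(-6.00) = 2514.42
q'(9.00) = 4480.23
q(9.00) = 9651.87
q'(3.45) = 197.66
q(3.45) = 136.81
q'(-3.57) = -362.05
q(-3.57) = 335.35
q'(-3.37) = -306.45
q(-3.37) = 268.60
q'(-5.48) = -1254.92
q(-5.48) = 1766.15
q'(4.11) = 360.74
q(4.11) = 317.65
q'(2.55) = 64.30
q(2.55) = 25.71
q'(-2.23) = -92.94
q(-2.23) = 56.37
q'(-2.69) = -159.79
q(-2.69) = 113.60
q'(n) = 6.8*n^3 - 5.34*n^2 - 4.76*n - 1.59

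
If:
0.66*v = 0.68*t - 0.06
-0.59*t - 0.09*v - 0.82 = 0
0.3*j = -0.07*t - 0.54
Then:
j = -1.52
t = -1.19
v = -1.32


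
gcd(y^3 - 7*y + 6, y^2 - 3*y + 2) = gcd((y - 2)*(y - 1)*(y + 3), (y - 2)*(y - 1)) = y^2 - 3*y + 2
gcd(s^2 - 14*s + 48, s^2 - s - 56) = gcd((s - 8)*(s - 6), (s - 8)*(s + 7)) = s - 8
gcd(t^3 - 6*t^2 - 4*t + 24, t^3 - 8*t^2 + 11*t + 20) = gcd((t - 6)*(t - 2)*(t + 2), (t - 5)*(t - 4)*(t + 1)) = 1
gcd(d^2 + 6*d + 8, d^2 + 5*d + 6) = d + 2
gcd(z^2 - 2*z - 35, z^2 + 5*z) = z + 5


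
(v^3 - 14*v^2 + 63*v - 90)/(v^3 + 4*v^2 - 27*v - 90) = (v^2 - 9*v + 18)/(v^2 + 9*v + 18)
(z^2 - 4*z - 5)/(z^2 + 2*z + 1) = (z - 5)/(z + 1)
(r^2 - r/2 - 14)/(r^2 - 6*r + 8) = (r + 7/2)/(r - 2)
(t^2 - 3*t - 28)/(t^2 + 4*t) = (t - 7)/t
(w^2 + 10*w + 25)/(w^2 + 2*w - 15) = (w + 5)/(w - 3)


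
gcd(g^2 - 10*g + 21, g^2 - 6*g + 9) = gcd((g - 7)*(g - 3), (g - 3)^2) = g - 3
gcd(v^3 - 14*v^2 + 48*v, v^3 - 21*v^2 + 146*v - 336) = v^2 - 14*v + 48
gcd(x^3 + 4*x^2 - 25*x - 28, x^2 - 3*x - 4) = x^2 - 3*x - 4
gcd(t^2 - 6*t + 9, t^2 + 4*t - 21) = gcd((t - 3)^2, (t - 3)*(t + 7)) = t - 3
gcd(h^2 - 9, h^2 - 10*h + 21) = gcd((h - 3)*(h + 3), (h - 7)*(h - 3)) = h - 3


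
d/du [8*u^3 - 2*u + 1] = 24*u^2 - 2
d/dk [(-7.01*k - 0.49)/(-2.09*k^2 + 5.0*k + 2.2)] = (14.6509*k^2 - 35.05*k - (4.18*k - 5.0)*(7.01*k + 0.49) - 15.422)/(-2.09*k^2 + 5.0*k + 2.2)^2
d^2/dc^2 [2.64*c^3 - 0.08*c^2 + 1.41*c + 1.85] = 15.84*c - 0.16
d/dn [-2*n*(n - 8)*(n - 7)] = -6*n^2 + 60*n - 112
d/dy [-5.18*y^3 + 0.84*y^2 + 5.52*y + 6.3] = -15.54*y^2 + 1.68*y + 5.52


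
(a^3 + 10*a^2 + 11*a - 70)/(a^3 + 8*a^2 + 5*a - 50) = (a + 7)/(a + 5)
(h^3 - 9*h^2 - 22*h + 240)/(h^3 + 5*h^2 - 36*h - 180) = (h - 8)/(h + 6)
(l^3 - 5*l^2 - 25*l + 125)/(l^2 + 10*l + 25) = (l^2 - 10*l + 25)/(l + 5)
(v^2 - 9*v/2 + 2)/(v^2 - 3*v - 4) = (v - 1/2)/(v + 1)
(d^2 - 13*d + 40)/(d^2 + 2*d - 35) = (d - 8)/(d + 7)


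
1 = 1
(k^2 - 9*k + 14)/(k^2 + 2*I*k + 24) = (k^2 - 9*k + 14)/(k^2 + 2*I*k + 24)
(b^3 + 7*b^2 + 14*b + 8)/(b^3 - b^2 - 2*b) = (b^2 + 6*b + 8)/(b*(b - 2))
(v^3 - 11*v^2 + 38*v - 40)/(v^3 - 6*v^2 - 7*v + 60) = (v - 2)/(v + 3)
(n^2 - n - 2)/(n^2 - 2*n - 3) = (n - 2)/(n - 3)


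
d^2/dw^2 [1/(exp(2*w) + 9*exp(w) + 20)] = (2*(2*exp(w) + 9)^2*exp(w) - (4*exp(w) + 9)*(exp(2*w) + 9*exp(w) + 20))*exp(w)/(exp(2*w) + 9*exp(w) + 20)^3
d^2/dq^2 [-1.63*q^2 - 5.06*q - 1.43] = -3.26000000000000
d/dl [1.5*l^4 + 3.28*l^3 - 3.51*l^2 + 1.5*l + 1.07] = 6.0*l^3 + 9.84*l^2 - 7.02*l + 1.5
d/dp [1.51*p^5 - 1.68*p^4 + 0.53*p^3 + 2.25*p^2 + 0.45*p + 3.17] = 7.55*p^4 - 6.72*p^3 + 1.59*p^2 + 4.5*p + 0.45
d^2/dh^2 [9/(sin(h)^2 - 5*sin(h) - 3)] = 9*(4*sin(h)^4 - 15*sin(h)^3 + 31*sin(h)^2 + 15*sin(h) - 56)/(5*sin(h) + cos(h)^2 + 2)^3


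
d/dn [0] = 0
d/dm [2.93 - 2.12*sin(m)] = -2.12*cos(m)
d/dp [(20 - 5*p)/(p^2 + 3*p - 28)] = 5/(p^2 + 14*p + 49)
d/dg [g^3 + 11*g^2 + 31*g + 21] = 3*g^2 + 22*g + 31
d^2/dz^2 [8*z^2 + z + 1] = 16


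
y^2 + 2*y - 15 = (y - 3)*(y + 5)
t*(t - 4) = t^2 - 4*t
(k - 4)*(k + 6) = k^2 + 2*k - 24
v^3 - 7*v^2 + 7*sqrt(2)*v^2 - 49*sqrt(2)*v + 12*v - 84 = (v - 7)*(v + sqrt(2))*(v + 6*sqrt(2))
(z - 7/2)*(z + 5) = z^2 + 3*z/2 - 35/2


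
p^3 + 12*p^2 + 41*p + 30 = (p + 1)*(p + 5)*(p + 6)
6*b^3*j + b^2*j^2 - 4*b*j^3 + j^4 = j*(-3*b + j)*(-2*b + j)*(b + j)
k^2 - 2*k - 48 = (k - 8)*(k + 6)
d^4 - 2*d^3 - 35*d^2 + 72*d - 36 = (d - 6)*(d - 1)^2*(d + 6)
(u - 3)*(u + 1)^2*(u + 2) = u^4 + u^3 - 7*u^2 - 13*u - 6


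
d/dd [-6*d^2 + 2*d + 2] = 2 - 12*d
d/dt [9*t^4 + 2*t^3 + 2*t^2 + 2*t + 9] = 36*t^3 + 6*t^2 + 4*t + 2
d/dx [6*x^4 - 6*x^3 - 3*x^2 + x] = 24*x^3 - 18*x^2 - 6*x + 1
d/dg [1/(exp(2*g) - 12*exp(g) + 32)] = 2*(6 - exp(g))*exp(g)/(exp(2*g) - 12*exp(g) + 32)^2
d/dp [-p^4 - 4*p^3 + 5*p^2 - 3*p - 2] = -4*p^3 - 12*p^2 + 10*p - 3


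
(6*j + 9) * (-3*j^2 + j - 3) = -18*j^3 - 21*j^2 - 9*j - 27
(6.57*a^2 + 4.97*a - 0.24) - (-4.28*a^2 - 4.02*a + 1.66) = 10.85*a^2 + 8.99*a - 1.9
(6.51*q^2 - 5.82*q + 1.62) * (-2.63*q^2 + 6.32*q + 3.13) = -17.1213*q^4 + 56.4498*q^3 - 20.6667*q^2 - 7.9782*q + 5.0706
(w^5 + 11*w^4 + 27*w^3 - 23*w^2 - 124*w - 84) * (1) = w^5 + 11*w^4 + 27*w^3 - 23*w^2 - 124*w - 84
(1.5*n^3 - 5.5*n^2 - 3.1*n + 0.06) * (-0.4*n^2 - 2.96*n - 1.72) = -0.6*n^5 - 2.24*n^4 + 14.94*n^3 + 18.612*n^2 + 5.1544*n - 0.1032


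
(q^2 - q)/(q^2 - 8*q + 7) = q/(q - 7)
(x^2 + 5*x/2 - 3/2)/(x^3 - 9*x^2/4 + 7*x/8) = 4*(x + 3)/(x*(4*x - 7))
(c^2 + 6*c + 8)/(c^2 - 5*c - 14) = (c + 4)/(c - 7)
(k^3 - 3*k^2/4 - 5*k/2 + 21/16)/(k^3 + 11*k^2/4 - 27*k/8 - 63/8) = (k - 1/2)/(k + 3)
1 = 1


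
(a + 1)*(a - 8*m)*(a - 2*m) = a^3 - 10*a^2*m + a^2 + 16*a*m^2 - 10*a*m + 16*m^2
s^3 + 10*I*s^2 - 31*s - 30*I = (s + 2*I)*(s + 3*I)*(s + 5*I)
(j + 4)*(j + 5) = j^2 + 9*j + 20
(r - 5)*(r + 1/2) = r^2 - 9*r/2 - 5/2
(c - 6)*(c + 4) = c^2 - 2*c - 24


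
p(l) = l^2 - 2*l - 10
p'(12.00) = 22.00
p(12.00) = 110.00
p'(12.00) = 22.00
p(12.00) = 110.00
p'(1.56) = 1.12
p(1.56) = -10.69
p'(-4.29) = -10.58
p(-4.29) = 16.98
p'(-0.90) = -3.80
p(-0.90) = -7.39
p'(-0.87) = -3.74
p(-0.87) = -7.50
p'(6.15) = 10.30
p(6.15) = 15.52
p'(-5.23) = -12.46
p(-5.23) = 27.81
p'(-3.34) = -8.68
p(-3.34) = 7.84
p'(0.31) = -1.38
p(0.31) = -10.52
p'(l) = 2*l - 2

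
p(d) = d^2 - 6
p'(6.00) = 12.00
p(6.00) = 30.00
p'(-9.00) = -18.00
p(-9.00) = 75.00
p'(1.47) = 2.94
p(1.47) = -3.84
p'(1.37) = 2.74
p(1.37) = -4.12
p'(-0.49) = -0.98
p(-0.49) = -5.76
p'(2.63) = 5.26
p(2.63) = 0.92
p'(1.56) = 3.12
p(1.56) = -3.57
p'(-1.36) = -2.72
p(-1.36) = -4.15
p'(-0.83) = -1.66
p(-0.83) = -5.31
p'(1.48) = 2.96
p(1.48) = -3.81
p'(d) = 2*d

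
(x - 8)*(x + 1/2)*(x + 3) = x^3 - 9*x^2/2 - 53*x/2 - 12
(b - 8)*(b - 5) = b^2 - 13*b + 40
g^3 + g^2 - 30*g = g*(g - 5)*(g + 6)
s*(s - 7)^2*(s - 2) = s^4 - 16*s^3 + 77*s^2 - 98*s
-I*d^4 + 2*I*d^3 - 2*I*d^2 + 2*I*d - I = (d - 1)*(d - I)*(d + I)*(-I*d + I)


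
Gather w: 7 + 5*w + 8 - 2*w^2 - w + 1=-2*w^2 + 4*w + 16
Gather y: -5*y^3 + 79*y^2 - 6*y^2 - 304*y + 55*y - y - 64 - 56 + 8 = -5*y^3 + 73*y^2 - 250*y - 112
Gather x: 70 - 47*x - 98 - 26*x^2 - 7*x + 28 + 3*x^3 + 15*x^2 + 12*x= 3*x^3 - 11*x^2 - 42*x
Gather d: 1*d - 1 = d - 1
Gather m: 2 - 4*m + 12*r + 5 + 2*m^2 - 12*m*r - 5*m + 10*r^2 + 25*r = 2*m^2 + m*(-12*r - 9) + 10*r^2 + 37*r + 7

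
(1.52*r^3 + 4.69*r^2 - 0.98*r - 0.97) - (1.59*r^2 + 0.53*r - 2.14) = 1.52*r^3 + 3.1*r^2 - 1.51*r + 1.17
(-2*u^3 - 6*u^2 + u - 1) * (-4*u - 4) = 8*u^4 + 32*u^3 + 20*u^2 + 4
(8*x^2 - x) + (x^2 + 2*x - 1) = 9*x^2 + x - 1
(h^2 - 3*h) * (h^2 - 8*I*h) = h^4 - 3*h^3 - 8*I*h^3 + 24*I*h^2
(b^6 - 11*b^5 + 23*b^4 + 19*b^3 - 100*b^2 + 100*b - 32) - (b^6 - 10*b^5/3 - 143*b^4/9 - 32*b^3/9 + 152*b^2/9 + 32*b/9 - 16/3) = -23*b^5/3 + 350*b^4/9 + 203*b^3/9 - 1052*b^2/9 + 868*b/9 - 80/3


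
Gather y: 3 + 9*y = 9*y + 3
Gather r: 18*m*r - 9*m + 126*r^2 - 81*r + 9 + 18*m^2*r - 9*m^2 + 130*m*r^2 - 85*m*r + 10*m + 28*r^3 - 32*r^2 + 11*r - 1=-9*m^2 + m + 28*r^3 + r^2*(130*m + 94) + r*(18*m^2 - 67*m - 70) + 8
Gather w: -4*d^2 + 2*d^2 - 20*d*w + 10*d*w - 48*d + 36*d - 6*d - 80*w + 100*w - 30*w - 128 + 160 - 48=-2*d^2 - 18*d + w*(-10*d - 10) - 16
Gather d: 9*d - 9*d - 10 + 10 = 0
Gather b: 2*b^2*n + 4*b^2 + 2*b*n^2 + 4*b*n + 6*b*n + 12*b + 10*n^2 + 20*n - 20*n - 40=b^2*(2*n + 4) + b*(2*n^2 + 10*n + 12) + 10*n^2 - 40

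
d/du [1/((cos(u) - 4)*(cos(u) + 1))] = (2*cos(u) - 3)*sin(u)/((cos(u) - 4)^2*(cos(u) + 1)^2)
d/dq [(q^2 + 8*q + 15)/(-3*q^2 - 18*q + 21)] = 2*(q^2 + 22*q + 73)/(3*(q^4 + 12*q^3 + 22*q^2 - 84*q + 49))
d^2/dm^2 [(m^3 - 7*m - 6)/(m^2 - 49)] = 12*(7*m^3 - 3*m^2 + 1029*m - 49)/(m^6 - 147*m^4 + 7203*m^2 - 117649)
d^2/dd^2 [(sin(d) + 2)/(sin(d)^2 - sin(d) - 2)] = (sin(d)^5 + 9*sin(d)^4 + 4*sin(d)^3 + 4*sin(d)^2 - 8)/(sin(d) + cos(d)^2 + 1)^3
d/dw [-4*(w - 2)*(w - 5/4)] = 13 - 8*w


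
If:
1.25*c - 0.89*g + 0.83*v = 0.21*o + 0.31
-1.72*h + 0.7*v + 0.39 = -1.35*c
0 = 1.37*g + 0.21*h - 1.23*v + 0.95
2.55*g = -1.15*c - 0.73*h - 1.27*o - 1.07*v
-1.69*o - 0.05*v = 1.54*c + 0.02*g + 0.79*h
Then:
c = -0.27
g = -0.24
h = 0.24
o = 0.12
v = 0.55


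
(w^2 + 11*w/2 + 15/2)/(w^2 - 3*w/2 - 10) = (w + 3)/(w - 4)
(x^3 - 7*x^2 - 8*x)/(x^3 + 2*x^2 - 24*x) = (x^2 - 7*x - 8)/(x^2 + 2*x - 24)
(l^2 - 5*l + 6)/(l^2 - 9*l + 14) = (l - 3)/(l - 7)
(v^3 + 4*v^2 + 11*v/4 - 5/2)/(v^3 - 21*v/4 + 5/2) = (v + 2)/(v - 2)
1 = 1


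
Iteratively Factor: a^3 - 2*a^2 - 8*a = (a + 2)*(a^2 - 4*a) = (a - 4)*(a + 2)*(a)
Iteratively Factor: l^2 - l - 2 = (l + 1)*(l - 2)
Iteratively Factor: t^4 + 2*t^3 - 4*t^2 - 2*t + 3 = (t - 1)*(t^3 + 3*t^2 - t - 3) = (t - 1)^2*(t^2 + 4*t + 3) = (t - 1)^2*(t + 3)*(t + 1)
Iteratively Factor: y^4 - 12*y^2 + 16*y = (y + 4)*(y^3 - 4*y^2 + 4*y) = y*(y + 4)*(y^2 - 4*y + 4) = y*(y - 2)*(y + 4)*(y - 2)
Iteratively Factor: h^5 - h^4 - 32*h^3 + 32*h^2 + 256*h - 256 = (h - 1)*(h^4 - 32*h^2 + 256) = (h - 4)*(h - 1)*(h^3 + 4*h^2 - 16*h - 64) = (h - 4)^2*(h - 1)*(h^2 + 8*h + 16) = (h - 4)^2*(h - 1)*(h + 4)*(h + 4)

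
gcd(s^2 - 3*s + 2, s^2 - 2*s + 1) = s - 1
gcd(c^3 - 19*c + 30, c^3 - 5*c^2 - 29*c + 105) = c^2 + 2*c - 15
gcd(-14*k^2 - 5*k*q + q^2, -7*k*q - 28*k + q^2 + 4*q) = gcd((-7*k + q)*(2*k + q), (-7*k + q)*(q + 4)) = -7*k + q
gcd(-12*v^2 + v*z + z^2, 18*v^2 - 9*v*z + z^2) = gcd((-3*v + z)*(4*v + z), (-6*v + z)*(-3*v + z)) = -3*v + z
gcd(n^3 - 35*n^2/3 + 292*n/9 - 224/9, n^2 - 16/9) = n - 4/3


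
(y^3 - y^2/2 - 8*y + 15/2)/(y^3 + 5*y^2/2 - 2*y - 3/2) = (2*y - 5)/(2*y + 1)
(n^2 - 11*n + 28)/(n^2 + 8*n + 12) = (n^2 - 11*n + 28)/(n^2 + 8*n + 12)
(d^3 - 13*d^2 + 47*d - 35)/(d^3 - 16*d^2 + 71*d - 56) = (d - 5)/(d - 8)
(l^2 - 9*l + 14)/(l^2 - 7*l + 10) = (l - 7)/(l - 5)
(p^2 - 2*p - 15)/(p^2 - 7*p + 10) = (p + 3)/(p - 2)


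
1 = 1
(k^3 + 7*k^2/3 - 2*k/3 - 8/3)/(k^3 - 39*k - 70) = (3*k^2 + k - 4)/(3*(k^2 - 2*k - 35))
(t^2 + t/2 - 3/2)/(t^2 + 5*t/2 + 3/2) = (t - 1)/(t + 1)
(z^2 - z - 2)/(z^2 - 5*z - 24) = (-z^2 + z + 2)/(-z^2 + 5*z + 24)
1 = 1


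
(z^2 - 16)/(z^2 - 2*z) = (z^2 - 16)/(z*(z - 2))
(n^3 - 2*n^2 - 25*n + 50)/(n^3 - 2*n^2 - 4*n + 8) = (n^2 - 25)/(n^2 - 4)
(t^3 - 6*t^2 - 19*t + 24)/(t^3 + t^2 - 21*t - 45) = (t^2 - 9*t + 8)/(t^2 - 2*t - 15)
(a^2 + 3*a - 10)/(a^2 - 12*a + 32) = (a^2 + 3*a - 10)/(a^2 - 12*a + 32)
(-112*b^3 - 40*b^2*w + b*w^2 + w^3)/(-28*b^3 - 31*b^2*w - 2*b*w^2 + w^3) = (4*b + w)/(b + w)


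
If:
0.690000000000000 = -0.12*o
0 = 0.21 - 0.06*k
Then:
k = 3.50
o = -5.75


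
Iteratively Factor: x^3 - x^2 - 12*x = (x)*(x^2 - x - 12) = x*(x - 4)*(x + 3)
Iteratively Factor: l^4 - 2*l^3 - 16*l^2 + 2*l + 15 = (l - 5)*(l^3 + 3*l^2 - l - 3) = (l - 5)*(l - 1)*(l^2 + 4*l + 3) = (l - 5)*(l - 1)*(l + 3)*(l + 1)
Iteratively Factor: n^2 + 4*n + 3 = (n + 1)*(n + 3)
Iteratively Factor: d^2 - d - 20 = (d - 5)*(d + 4)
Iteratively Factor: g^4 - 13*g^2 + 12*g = (g + 4)*(g^3 - 4*g^2 + 3*g) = (g - 1)*(g + 4)*(g^2 - 3*g) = (g - 3)*(g - 1)*(g + 4)*(g)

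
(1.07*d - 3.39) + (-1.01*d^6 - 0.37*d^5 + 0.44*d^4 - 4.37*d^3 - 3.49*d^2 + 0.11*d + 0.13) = -1.01*d^6 - 0.37*d^5 + 0.44*d^4 - 4.37*d^3 - 3.49*d^2 + 1.18*d - 3.26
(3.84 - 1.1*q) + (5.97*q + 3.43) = 4.87*q + 7.27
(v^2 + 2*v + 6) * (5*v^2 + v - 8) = 5*v^4 + 11*v^3 + 24*v^2 - 10*v - 48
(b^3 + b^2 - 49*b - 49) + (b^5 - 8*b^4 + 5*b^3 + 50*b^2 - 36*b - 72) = b^5 - 8*b^4 + 6*b^3 + 51*b^2 - 85*b - 121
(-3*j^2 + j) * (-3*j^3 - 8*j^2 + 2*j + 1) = 9*j^5 + 21*j^4 - 14*j^3 - j^2 + j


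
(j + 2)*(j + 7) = j^2 + 9*j + 14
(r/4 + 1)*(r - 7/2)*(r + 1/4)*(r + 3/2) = r^4/4 + 9*r^3/16 - 51*r^2/16 - 389*r/64 - 21/16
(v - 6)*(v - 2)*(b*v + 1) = b*v^3 - 8*b*v^2 + 12*b*v + v^2 - 8*v + 12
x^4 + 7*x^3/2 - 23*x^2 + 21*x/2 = x*(x - 3)*(x - 1/2)*(x + 7)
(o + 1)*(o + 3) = o^2 + 4*o + 3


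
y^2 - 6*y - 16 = (y - 8)*(y + 2)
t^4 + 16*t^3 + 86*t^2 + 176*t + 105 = (t + 1)*(t + 3)*(t + 5)*(t + 7)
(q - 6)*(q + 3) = q^2 - 3*q - 18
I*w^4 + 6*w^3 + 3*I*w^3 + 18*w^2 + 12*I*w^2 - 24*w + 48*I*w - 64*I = (w + 4)*(w - 8*I)*(w + 2*I)*(I*w - I)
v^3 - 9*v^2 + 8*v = v*(v - 8)*(v - 1)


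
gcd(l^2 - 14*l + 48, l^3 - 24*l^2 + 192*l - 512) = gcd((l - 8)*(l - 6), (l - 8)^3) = l - 8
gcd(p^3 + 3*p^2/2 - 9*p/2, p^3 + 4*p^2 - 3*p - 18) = p + 3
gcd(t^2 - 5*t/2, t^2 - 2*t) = t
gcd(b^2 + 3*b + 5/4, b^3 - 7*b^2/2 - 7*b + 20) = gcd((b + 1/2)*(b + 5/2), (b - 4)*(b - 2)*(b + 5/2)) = b + 5/2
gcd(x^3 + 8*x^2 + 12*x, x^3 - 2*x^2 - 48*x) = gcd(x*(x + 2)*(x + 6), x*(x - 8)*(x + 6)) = x^2 + 6*x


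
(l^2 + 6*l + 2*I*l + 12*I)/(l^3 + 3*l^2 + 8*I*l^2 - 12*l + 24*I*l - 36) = (l + 6)/(l^2 + l*(3 + 6*I) + 18*I)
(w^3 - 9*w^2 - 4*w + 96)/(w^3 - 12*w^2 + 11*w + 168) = (w - 4)/(w - 7)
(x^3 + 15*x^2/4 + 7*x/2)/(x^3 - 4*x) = (x + 7/4)/(x - 2)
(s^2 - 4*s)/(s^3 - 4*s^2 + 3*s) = (s - 4)/(s^2 - 4*s + 3)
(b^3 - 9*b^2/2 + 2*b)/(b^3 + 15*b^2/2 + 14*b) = (2*b^2 - 9*b + 4)/(2*b^2 + 15*b + 28)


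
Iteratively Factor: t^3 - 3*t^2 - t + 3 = (t - 3)*(t^2 - 1) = (t - 3)*(t + 1)*(t - 1)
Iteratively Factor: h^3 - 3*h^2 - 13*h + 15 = (h - 1)*(h^2 - 2*h - 15) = (h - 5)*(h - 1)*(h + 3)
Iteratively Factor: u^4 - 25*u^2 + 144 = (u - 3)*(u^3 + 3*u^2 - 16*u - 48) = (u - 3)*(u + 4)*(u^2 - u - 12) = (u - 4)*(u - 3)*(u + 4)*(u + 3)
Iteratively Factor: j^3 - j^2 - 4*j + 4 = (j - 2)*(j^2 + j - 2) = (j - 2)*(j - 1)*(j + 2)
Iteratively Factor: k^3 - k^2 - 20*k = (k)*(k^2 - k - 20) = k*(k + 4)*(k - 5)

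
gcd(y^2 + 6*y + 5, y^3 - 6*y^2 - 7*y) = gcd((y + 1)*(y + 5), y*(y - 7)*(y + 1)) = y + 1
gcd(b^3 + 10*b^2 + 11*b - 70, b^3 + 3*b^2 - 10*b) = b^2 + 3*b - 10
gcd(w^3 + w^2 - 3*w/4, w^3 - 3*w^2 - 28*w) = w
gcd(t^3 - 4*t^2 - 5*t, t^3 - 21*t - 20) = t^2 - 4*t - 5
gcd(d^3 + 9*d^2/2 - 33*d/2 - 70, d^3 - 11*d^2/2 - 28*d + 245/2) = d + 5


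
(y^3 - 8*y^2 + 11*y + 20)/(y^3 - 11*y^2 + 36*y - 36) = (y^3 - 8*y^2 + 11*y + 20)/(y^3 - 11*y^2 + 36*y - 36)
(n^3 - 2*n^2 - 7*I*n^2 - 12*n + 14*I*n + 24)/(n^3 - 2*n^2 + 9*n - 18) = (n - 4*I)/(n + 3*I)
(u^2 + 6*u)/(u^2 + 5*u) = (u + 6)/(u + 5)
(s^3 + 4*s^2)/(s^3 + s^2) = (s + 4)/(s + 1)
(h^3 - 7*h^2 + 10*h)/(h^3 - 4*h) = (h - 5)/(h + 2)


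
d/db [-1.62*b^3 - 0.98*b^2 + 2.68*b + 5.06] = -4.86*b^2 - 1.96*b + 2.68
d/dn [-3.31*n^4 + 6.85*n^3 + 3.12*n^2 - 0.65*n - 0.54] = -13.24*n^3 + 20.55*n^2 + 6.24*n - 0.65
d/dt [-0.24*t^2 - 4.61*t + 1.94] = -0.48*t - 4.61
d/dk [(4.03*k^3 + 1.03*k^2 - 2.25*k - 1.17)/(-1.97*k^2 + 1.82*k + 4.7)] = (-7.9391*k^4 + 14.6692*k^3 + 54.2651*k^2 + 5.0722*k - 8.4456)/(3.8809*k^4 - 7.1708*k^3 - 15.2056*k^2 + 17.108*k + 22.09)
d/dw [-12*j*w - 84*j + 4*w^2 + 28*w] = -12*j + 8*w + 28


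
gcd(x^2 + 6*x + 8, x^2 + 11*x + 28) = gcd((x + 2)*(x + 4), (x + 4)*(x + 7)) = x + 4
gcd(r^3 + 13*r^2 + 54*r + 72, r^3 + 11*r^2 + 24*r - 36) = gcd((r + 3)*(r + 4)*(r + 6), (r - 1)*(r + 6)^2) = r + 6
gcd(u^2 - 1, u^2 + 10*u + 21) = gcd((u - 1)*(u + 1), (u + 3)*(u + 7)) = 1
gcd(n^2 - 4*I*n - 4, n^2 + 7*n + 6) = 1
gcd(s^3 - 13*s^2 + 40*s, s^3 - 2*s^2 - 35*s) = s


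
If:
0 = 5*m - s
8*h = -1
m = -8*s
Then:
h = -1/8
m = 0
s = 0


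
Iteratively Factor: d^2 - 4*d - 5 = (d - 5)*(d + 1)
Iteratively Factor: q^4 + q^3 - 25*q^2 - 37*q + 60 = (q + 3)*(q^3 - 2*q^2 - 19*q + 20) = (q - 5)*(q + 3)*(q^2 + 3*q - 4) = (q - 5)*(q + 3)*(q + 4)*(q - 1)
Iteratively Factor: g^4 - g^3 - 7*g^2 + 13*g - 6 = (g + 3)*(g^3 - 4*g^2 + 5*g - 2) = (g - 1)*(g + 3)*(g^2 - 3*g + 2) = (g - 1)^2*(g + 3)*(g - 2)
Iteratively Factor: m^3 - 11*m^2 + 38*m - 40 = (m - 5)*(m^2 - 6*m + 8) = (m - 5)*(m - 4)*(m - 2)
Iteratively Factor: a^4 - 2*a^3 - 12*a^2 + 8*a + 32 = (a + 2)*(a^3 - 4*a^2 - 4*a + 16) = (a - 2)*(a + 2)*(a^2 - 2*a - 8) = (a - 4)*(a - 2)*(a + 2)*(a + 2)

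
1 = 1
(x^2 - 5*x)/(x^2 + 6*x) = (x - 5)/(x + 6)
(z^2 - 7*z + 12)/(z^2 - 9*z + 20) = (z - 3)/(z - 5)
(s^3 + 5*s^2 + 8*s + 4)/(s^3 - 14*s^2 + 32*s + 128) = (s^2 + 3*s + 2)/(s^2 - 16*s + 64)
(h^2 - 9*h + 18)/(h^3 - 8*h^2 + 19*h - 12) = (h - 6)/(h^2 - 5*h + 4)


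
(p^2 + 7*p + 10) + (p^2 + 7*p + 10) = 2*p^2 + 14*p + 20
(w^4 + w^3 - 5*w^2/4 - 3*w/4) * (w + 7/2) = w^5 + 9*w^4/2 + 9*w^3/4 - 41*w^2/8 - 21*w/8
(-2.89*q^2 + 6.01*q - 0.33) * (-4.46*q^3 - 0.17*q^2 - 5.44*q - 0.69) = 12.8894*q^5 - 26.3133*q^4 + 16.1717*q^3 - 30.6442*q^2 - 2.3517*q + 0.2277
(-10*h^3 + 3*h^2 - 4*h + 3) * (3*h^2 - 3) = -30*h^5 + 9*h^4 + 18*h^3 + 12*h - 9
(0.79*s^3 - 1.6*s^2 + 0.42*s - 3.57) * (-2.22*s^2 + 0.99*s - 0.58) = -1.7538*s^5 + 4.3341*s^4 - 2.9746*s^3 + 9.2692*s^2 - 3.7779*s + 2.0706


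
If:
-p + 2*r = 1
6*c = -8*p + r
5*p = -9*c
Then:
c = -1/15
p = 3/25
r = 14/25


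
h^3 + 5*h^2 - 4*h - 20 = (h - 2)*(h + 2)*(h + 5)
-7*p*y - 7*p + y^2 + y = (-7*p + y)*(y + 1)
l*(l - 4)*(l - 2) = l^3 - 6*l^2 + 8*l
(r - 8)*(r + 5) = r^2 - 3*r - 40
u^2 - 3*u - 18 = (u - 6)*(u + 3)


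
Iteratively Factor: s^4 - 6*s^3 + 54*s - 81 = (s - 3)*(s^3 - 3*s^2 - 9*s + 27) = (s - 3)^2*(s^2 - 9) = (s - 3)^2*(s + 3)*(s - 3)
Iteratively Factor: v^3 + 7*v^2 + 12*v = (v + 3)*(v^2 + 4*v) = v*(v + 3)*(v + 4)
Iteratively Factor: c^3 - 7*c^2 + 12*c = (c - 3)*(c^2 - 4*c) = c*(c - 3)*(c - 4)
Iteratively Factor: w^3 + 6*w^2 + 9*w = (w + 3)*(w^2 + 3*w) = w*(w + 3)*(w + 3)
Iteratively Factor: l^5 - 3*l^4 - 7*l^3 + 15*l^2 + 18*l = (l - 3)*(l^4 - 7*l^2 - 6*l) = (l - 3)*(l + 2)*(l^3 - 2*l^2 - 3*l) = (l - 3)*(l + 1)*(l + 2)*(l^2 - 3*l) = l*(l - 3)*(l + 1)*(l + 2)*(l - 3)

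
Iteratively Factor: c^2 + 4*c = (c + 4)*(c)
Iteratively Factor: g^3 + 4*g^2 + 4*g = (g)*(g^2 + 4*g + 4) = g*(g + 2)*(g + 2)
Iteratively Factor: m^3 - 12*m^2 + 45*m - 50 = (m - 5)*(m^2 - 7*m + 10) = (m - 5)^2*(m - 2)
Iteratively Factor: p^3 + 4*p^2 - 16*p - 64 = (p - 4)*(p^2 + 8*p + 16) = (p - 4)*(p + 4)*(p + 4)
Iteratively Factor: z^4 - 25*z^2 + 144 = (z - 3)*(z^3 + 3*z^2 - 16*z - 48) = (z - 4)*(z - 3)*(z^2 + 7*z + 12) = (z - 4)*(z - 3)*(z + 3)*(z + 4)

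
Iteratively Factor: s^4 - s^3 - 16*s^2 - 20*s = (s)*(s^3 - s^2 - 16*s - 20) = s*(s + 2)*(s^2 - 3*s - 10) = s*(s - 5)*(s + 2)*(s + 2)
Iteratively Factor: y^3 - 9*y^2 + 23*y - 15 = (y - 3)*(y^2 - 6*y + 5) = (y - 3)*(y - 1)*(y - 5)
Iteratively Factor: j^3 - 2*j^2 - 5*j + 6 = (j + 2)*(j^2 - 4*j + 3) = (j - 3)*(j + 2)*(j - 1)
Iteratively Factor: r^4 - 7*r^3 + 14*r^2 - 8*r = (r - 2)*(r^3 - 5*r^2 + 4*r) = (r - 4)*(r - 2)*(r^2 - r) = r*(r - 4)*(r - 2)*(r - 1)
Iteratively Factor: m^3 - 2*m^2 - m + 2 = (m - 1)*(m^2 - m - 2) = (m - 1)*(m + 1)*(m - 2)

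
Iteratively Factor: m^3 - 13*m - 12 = (m + 1)*(m^2 - m - 12) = (m + 1)*(m + 3)*(m - 4)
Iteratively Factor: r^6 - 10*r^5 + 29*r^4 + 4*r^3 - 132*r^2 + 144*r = (r - 3)*(r^5 - 7*r^4 + 8*r^3 + 28*r^2 - 48*r) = (r - 4)*(r - 3)*(r^4 - 3*r^3 - 4*r^2 + 12*r) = (r - 4)*(r - 3)*(r - 2)*(r^3 - r^2 - 6*r) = (r - 4)*(r - 3)^2*(r - 2)*(r^2 + 2*r) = r*(r - 4)*(r - 3)^2*(r - 2)*(r + 2)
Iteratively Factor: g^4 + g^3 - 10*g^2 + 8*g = (g + 4)*(g^3 - 3*g^2 + 2*g) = (g - 2)*(g + 4)*(g^2 - g) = g*(g - 2)*(g + 4)*(g - 1)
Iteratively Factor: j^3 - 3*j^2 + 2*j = (j - 1)*(j^2 - 2*j) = (j - 2)*(j - 1)*(j)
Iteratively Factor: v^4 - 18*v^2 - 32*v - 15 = (v + 1)*(v^3 - v^2 - 17*v - 15) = (v + 1)*(v + 3)*(v^2 - 4*v - 5) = (v - 5)*(v + 1)*(v + 3)*(v + 1)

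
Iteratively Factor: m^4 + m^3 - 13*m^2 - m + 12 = (m + 4)*(m^3 - 3*m^2 - m + 3) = (m + 1)*(m + 4)*(m^2 - 4*m + 3) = (m - 1)*(m + 1)*(m + 4)*(m - 3)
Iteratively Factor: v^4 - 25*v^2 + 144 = (v - 4)*(v^3 + 4*v^2 - 9*v - 36) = (v - 4)*(v + 3)*(v^2 + v - 12) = (v - 4)*(v - 3)*(v + 3)*(v + 4)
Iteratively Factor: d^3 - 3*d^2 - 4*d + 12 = (d - 2)*(d^2 - d - 6) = (d - 3)*(d - 2)*(d + 2)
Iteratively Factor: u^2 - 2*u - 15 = (u + 3)*(u - 5)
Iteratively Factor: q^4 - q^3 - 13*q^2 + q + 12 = (q + 3)*(q^3 - 4*q^2 - q + 4) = (q - 1)*(q + 3)*(q^2 - 3*q - 4) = (q - 4)*(q - 1)*(q + 3)*(q + 1)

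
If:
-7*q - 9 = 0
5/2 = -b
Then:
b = -5/2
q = -9/7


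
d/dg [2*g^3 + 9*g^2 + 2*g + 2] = 6*g^2 + 18*g + 2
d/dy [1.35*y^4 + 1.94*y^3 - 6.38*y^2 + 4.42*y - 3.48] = 5.4*y^3 + 5.82*y^2 - 12.76*y + 4.42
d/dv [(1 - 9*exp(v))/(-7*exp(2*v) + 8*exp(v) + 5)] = (-63*exp(2*v) + 14*exp(v) - 53)*exp(v)/(49*exp(4*v) - 112*exp(3*v) - 6*exp(2*v) + 80*exp(v) + 25)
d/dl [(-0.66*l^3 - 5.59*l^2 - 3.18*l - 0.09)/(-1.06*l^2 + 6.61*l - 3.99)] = (0.6996*l^4 - 8.7252*l^3 - 32.4205*l^2 + 44.4174*l + 13.2831)/(1.1236*l^4 - 14.0132*l^3 + 52.1509*l^2 - 52.7478*l + 15.9201)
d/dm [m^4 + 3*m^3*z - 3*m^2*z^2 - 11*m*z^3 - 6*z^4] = 4*m^3 + 9*m^2*z - 6*m*z^2 - 11*z^3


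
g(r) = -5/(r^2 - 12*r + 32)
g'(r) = -5*(12 - 2*r)/(r^2 - 12*r + 32)^2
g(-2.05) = -0.08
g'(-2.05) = -0.02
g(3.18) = -1.27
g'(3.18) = -1.81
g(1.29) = -0.27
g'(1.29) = -0.14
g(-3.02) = -0.06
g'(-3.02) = -0.02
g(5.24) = 1.46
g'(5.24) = -0.65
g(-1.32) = -0.10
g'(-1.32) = -0.03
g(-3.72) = -0.06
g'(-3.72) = -0.01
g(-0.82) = -0.12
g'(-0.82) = -0.04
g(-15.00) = -0.01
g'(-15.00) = 0.00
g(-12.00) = -0.02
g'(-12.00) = 0.00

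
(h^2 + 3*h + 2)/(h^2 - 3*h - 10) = (h + 1)/(h - 5)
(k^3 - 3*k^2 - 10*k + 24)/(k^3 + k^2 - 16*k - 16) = (k^2 + k - 6)/(k^2 + 5*k + 4)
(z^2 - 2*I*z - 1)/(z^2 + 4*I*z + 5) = (z - I)/(z + 5*I)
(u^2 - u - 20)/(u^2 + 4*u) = (u - 5)/u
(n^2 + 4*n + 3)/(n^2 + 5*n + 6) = (n + 1)/(n + 2)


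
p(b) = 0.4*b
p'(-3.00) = 0.40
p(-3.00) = -1.20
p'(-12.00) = 0.40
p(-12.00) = -4.80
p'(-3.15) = 0.40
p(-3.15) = -1.26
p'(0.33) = 0.40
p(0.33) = 0.13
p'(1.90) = 0.40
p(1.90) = 0.76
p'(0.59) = 0.40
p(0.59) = 0.24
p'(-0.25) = 0.40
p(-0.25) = -0.10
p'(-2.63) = 0.40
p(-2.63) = -1.05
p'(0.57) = 0.40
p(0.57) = 0.23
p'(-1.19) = 0.40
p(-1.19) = -0.48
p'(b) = 0.400000000000000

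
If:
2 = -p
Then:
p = -2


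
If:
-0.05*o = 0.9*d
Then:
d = -0.0555555555555556*o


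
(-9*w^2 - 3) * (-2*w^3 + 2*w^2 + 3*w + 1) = 18*w^5 - 18*w^4 - 21*w^3 - 15*w^2 - 9*w - 3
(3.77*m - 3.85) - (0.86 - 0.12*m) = 3.89*m - 4.71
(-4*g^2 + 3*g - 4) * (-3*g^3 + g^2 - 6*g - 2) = 12*g^5 - 13*g^4 + 39*g^3 - 14*g^2 + 18*g + 8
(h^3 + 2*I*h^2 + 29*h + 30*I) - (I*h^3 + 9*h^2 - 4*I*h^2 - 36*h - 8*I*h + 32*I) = h^3 - I*h^3 - 9*h^2 + 6*I*h^2 + 65*h + 8*I*h - 2*I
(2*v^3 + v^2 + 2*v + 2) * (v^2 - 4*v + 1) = 2*v^5 - 7*v^4 - 5*v^2 - 6*v + 2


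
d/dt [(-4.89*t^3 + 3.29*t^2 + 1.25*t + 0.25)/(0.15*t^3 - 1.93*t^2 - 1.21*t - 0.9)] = (8.9442*t^4 + 11.4588*t^3 + 11.5221*t^2 - 4.957*t - 0.8225)/(0.0225*t^6 - 0.579*t^5 + 3.3619*t^4 + 4.4006*t^3 + 4.9381*t^2 + 2.178*t + 0.81)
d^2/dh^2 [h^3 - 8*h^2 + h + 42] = 6*h - 16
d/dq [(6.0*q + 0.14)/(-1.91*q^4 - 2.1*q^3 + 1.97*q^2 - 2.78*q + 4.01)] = (34.38*q^4 + 26.2696*q^3 - 10.938*q^2 - 0.551600000000001*q + 24.4492)/(3.6481*q^8 + 8.022*q^7 - 3.1154*q^6 + 2.3456*q^5 + 0.238700000000001*q^4 - 27.7952*q^3 + 23.5278*q^2 - 22.2956*q + 16.0801)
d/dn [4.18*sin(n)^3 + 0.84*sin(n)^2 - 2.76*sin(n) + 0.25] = (12.54*sin(n)^2 + 1.68*sin(n) - 2.76)*cos(n)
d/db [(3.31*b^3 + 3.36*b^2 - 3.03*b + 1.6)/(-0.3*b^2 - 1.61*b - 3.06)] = (-0.993*b^4 - 10.6582*b^3 - 36.7044*b^2 - 19.6032*b + 11.8478)/(0.09*b^4 + 0.966*b^3 + 4.4281*b^2 + 9.8532*b + 9.3636)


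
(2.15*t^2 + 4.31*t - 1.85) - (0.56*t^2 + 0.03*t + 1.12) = 1.59*t^2 + 4.28*t - 2.97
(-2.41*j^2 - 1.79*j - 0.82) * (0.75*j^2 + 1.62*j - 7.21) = -1.8075*j^4 - 5.2467*j^3 + 13.8613*j^2 + 11.5775*j + 5.9122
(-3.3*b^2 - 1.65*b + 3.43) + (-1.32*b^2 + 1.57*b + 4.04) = -4.62*b^2 - 0.0799999999999998*b + 7.47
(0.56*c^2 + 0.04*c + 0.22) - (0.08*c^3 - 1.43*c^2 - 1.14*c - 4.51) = -0.08*c^3 + 1.99*c^2 + 1.18*c + 4.73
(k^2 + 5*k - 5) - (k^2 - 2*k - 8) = 7*k + 3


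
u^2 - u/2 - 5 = (u - 5/2)*(u + 2)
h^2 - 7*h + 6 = (h - 6)*(h - 1)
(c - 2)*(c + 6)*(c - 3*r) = c^3 - 3*c^2*r + 4*c^2 - 12*c*r - 12*c + 36*r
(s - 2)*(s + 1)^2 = s^3 - 3*s - 2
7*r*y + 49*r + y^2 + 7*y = (7*r + y)*(y + 7)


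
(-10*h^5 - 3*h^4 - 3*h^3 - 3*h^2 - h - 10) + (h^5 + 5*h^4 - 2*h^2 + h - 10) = -9*h^5 + 2*h^4 - 3*h^3 - 5*h^2 - 20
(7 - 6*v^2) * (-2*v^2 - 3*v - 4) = 12*v^4 + 18*v^3 + 10*v^2 - 21*v - 28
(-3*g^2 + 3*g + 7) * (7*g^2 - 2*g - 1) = -21*g^4 + 27*g^3 + 46*g^2 - 17*g - 7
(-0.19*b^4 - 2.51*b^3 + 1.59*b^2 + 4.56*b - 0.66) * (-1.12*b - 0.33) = 0.2128*b^5 + 2.8739*b^4 - 0.9525*b^3 - 5.6319*b^2 - 0.7656*b + 0.2178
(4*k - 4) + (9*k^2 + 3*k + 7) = 9*k^2 + 7*k + 3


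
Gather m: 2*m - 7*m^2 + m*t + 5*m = -7*m^2 + m*(t + 7)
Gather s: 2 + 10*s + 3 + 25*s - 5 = 35*s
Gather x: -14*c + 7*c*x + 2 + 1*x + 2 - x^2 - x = 7*c*x - 14*c - x^2 + 4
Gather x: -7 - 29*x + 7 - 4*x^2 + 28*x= -4*x^2 - x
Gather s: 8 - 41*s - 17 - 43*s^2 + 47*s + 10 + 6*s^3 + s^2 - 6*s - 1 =6*s^3 - 42*s^2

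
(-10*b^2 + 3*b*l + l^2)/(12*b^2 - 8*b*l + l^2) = (-5*b - l)/(6*b - l)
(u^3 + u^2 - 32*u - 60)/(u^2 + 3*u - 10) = (u^2 - 4*u - 12)/(u - 2)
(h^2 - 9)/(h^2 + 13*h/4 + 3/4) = 4*(h - 3)/(4*h + 1)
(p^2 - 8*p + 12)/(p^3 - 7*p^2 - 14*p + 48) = (p - 6)/(p^2 - 5*p - 24)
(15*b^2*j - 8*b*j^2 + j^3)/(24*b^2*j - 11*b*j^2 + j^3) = (5*b - j)/(8*b - j)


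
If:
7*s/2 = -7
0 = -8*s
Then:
No Solution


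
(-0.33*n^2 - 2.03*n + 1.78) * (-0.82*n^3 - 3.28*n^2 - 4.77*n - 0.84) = 0.2706*n^5 + 2.747*n^4 + 6.7729*n^3 + 4.1219*n^2 - 6.7854*n - 1.4952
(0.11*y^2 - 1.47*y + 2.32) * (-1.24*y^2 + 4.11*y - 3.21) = -0.1364*y^4 + 2.2749*y^3 - 9.2716*y^2 + 14.2539*y - 7.4472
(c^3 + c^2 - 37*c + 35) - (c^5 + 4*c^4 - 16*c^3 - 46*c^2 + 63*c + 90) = -c^5 - 4*c^4 + 17*c^3 + 47*c^2 - 100*c - 55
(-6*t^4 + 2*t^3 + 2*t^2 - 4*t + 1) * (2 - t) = 6*t^5 - 14*t^4 + 2*t^3 + 8*t^2 - 9*t + 2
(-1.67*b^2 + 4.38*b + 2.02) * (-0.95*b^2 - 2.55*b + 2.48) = 1.5865*b^4 + 0.0975000000000001*b^3 - 17.2296*b^2 + 5.7114*b + 5.0096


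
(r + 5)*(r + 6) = r^2 + 11*r + 30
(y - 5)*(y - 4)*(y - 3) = y^3 - 12*y^2 + 47*y - 60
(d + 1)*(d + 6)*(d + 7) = d^3 + 14*d^2 + 55*d + 42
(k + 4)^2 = k^2 + 8*k + 16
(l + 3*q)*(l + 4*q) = l^2 + 7*l*q + 12*q^2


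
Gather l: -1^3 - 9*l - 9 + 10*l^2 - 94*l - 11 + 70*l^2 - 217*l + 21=80*l^2 - 320*l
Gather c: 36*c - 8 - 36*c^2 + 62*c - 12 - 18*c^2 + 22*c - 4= -54*c^2 + 120*c - 24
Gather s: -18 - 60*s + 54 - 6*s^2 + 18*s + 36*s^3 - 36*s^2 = 36*s^3 - 42*s^2 - 42*s + 36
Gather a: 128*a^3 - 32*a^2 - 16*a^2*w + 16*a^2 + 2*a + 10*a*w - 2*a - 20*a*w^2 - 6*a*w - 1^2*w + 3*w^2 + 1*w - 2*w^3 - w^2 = 128*a^3 + a^2*(-16*w - 16) + a*(-20*w^2 + 4*w) - 2*w^3 + 2*w^2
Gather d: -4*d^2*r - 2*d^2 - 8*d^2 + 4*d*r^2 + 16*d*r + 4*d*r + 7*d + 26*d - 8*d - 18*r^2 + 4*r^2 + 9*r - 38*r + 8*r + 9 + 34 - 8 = d^2*(-4*r - 10) + d*(4*r^2 + 20*r + 25) - 14*r^2 - 21*r + 35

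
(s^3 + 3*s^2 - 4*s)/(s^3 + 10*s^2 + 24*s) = (s - 1)/(s + 6)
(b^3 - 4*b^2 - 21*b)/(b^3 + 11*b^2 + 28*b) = (b^2 - 4*b - 21)/(b^2 + 11*b + 28)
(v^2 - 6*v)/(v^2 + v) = (v - 6)/(v + 1)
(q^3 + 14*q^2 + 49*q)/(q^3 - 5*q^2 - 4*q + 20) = q*(q^2 + 14*q + 49)/(q^3 - 5*q^2 - 4*q + 20)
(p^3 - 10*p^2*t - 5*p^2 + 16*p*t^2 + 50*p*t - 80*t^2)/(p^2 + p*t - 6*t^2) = (p^2 - 8*p*t - 5*p + 40*t)/(p + 3*t)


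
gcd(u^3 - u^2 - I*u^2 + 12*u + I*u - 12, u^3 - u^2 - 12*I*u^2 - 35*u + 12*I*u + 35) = u - 1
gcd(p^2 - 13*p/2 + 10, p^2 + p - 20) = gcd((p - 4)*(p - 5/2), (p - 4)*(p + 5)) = p - 4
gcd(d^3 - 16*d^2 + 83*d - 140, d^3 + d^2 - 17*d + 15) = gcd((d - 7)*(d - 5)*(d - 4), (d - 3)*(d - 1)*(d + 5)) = 1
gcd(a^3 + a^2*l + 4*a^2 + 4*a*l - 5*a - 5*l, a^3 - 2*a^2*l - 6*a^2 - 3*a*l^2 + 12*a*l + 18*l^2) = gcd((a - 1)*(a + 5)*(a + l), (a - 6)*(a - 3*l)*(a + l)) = a + l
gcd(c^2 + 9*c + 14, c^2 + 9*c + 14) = c^2 + 9*c + 14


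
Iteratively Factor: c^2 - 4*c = (c)*(c - 4)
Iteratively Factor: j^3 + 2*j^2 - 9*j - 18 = (j + 3)*(j^2 - j - 6) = (j + 2)*(j + 3)*(j - 3)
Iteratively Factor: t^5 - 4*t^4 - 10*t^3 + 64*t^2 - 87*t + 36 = (t - 1)*(t^4 - 3*t^3 - 13*t^2 + 51*t - 36) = (t - 1)^2*(t^3 - 2*t^2 - 15*t + 36) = (t - 3)*(t - 1)^2*(t^2 + t - 12) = (t - 3)^2*(t - 1)^2*(t + 4)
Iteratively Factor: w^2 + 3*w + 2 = (w + 1)*(w + 2)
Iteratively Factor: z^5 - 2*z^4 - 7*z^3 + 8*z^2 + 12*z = (z - 3)*(z^4 + z^3 - 4*z^2 - 4*z) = (z - 3)*(z + 2)*(z^3 - z^2 - 2*z) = (z - 3)*(z - 2)*(z + 2)*(z^2 + z) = z*(z - 3)*(z - 2)*(z + 2)*(z + 1)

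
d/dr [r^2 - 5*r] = 2*r - 5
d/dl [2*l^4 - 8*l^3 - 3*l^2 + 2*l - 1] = 8*l^3 - 24*l^2 - 6*l + 2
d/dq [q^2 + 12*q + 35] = 2*q + 12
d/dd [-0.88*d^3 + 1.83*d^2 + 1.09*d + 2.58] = -2.64*d^2 + 3.66*d + 1.09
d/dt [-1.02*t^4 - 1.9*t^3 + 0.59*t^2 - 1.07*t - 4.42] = -4.08*t^3 - 5.7*t^2 + 1.18*t - 1.07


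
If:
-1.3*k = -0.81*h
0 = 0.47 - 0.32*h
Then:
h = 1.47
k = 0.92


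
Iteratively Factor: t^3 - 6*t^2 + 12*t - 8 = (t - 2)*(t^2 - 4*t + 4) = (t - 2)^2*(t - 2)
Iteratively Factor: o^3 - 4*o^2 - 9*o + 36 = (o + 3)*(o^2 - 7*o + 12) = (o - 4)*(o + 3)*(o - 3)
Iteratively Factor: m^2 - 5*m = (m)*(m - 5)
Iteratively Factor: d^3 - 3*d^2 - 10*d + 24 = (d + 3)*(d^2 - 6*d + 8) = (d - 4)*(d + 3)*(d - 2)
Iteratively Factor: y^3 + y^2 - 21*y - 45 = (y - 5)*(y^2 + 6*y + 9) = (y - 5)*(y + 3)*(y + 3)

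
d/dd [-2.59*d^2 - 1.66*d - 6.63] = -5.18*d - 1.66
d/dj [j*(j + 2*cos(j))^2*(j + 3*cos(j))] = (j + 2*cos(j))*(-7*j^2*sin(j) + 4*j^2 - 9*j*sin(2*j) + 13*j*cos(j) + 3*cos(2*j) + 3)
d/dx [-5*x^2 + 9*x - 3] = 9 - 10*x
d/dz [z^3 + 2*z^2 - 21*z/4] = 3*z^2 + 4*z - 21/4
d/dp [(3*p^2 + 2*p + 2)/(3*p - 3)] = (p^2 - 2*p - 4/3)/(p^2 - 2*p + 1)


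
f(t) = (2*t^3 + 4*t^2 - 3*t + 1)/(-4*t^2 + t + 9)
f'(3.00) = 0.15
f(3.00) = -3.42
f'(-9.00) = -0.50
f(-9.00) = 3.41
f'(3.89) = -0.27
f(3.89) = -3.52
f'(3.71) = -0.23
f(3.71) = -3.47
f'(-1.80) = -3.93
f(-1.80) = -1.34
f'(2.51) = 1.11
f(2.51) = -3.67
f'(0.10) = -0.24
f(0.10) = 0.08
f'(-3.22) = -0.63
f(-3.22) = 0.41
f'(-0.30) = -0.69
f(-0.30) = 0.26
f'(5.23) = -0.42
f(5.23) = -4.00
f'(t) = (8*t - 1)*(2*t^3 + 4*t^2 - 3*t + 1)/(-4*t^2 + t + 9)^2 + (6*t^2 + 8*t - 3)/(-4*t^2 + t + 9)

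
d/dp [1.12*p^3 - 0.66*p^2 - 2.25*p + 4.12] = 3.36*p^2 - 1.32*p - 2.25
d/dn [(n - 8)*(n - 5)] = 2*n - 13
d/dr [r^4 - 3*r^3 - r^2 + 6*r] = 4*r^3 - 9*r^2 - 2*r + 6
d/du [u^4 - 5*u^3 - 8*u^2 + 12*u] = 4*u^3 - 15*u^2 - 16*u + 12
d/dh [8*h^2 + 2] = 16*h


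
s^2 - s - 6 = (s - 3)*(s + 2)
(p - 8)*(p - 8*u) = p^2 - 8*p*u - 8*p + 64*u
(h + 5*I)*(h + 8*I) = h^2 + 13*I*h - 40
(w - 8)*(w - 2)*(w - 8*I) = w^3 - 10*w^2 - 8*I*w^2 + 16*w + 80*I*w - 128*I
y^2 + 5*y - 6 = (y - 1)*(y + 6)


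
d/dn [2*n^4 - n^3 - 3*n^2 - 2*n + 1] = 8*n^3 - 3*n^2 - 6*n - 2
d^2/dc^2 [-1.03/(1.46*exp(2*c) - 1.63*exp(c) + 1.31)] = (-1.03*(2.92*exp(c) - 1.63)*(5.84*exp(c) - 3.26)*exp(c) + (6.0152*exp(c) - 1.6789)*(1.46*exp(2*c) - 1.63*exp(c) + 1.31))*exp(c)/(1.46*exp(2*c) - 1.63*exp(c) + 1.31)^3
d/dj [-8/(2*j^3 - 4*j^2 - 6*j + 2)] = 4*(3*j^2 - 4*j - 3)/(j^3 - 2*j^2 - 3*j + 1)^2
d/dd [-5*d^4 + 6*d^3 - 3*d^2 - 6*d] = -20*d^3 + 18*d^2 - 6*d - 6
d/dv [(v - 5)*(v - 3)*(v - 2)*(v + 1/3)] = 4*v^3 - 29*v^2 + 166*v/3 - 59/3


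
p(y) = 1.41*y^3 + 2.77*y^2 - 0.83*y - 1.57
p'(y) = 4.23*y^2 + 5.54*y - 0.83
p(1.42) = 6.87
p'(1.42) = 15.57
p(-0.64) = -0.27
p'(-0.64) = -2.64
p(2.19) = 24.71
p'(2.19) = 31.59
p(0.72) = -0.21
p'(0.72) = 5.35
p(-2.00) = -0.11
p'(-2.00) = 5.01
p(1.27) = 4.73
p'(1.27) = 13.03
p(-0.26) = -1.19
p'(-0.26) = -1.98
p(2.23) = 25.99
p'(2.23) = 32.56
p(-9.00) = -797.62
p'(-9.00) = 291.94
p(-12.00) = -2029.21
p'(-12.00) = 541.81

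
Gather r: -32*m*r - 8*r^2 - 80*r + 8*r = -8*r^2 + r*(-32*m - 72)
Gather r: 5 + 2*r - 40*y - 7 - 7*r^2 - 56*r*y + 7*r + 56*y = -7*r^2 + r*(9 - 56*y) + 16*y - 2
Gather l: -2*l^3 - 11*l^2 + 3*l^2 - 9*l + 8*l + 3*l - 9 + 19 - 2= -2*l^3 - 8*l^2 + 2*l + 8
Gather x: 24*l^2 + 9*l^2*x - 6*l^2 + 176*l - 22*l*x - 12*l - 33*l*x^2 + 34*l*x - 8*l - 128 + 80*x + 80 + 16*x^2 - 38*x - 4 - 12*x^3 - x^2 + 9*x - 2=18*l^2 + 156*l - 12*x^3 + x^2*(15 - 33*l) + x*(9*l^2 + 12*l + 51) - 54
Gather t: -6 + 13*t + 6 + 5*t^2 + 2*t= 5*t^2 + 15*t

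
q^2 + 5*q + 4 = (q + 1)*(q + 4)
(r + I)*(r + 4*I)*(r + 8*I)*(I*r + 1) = I*r^4 - 12*r^3 - 31*I*r^2 - 12*r - 32*I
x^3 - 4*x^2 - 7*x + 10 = (x - 5)*(x - 1)*(x + 2)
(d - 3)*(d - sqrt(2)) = d^2 - 3*d - sqrt(2)*d + 3*sqrt(2)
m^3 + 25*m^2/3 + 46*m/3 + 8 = (m + 1)*(m + 4/3)*(m + 6)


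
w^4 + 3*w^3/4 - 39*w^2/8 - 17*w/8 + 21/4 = (w - 7/4)*(w - 1)*(w + 3/2)*(w + 2)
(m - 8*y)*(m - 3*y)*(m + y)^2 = m^4 - 9*m^3*y + 3*m^2*y^2 + 37*m*y^3 + 24*y^4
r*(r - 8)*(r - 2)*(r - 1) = r^4 - 11*r^3 + 26*r^2 - 16*r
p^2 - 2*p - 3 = (p - 3)*(p + 1)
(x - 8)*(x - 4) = x^2 - 12*x + 32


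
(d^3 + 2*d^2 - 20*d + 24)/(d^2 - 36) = (d^2 - 4*d + 4)/(d - 6)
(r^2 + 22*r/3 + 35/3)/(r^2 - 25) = (r + 7/3)/(r - 5)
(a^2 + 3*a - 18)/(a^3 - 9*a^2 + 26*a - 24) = (a + 6)/(a^2 - 6*a + 8)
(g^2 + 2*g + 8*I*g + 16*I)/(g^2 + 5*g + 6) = (g + 8*I)/(g + 3)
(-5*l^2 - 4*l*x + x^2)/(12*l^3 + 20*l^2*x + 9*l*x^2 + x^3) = (-5*l + x)/(12*l^2 + 8*l*x + x^2)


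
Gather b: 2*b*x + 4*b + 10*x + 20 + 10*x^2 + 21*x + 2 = b*(2*x + 4) + 10*x^2 + 31*x + 22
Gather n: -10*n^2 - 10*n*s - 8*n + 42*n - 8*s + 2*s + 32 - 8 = -10*n^2 + n*(34 - 10*s) - 6*s + 24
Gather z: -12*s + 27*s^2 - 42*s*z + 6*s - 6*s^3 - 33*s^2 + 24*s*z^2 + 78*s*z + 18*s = -6*s^3 - 6*s^2 + 24*s*z^2 + 36*s*z + 12*s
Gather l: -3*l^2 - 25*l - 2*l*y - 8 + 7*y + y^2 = -3*l^2 + l*(-2*y - 25) + y^2 + 7*y - 8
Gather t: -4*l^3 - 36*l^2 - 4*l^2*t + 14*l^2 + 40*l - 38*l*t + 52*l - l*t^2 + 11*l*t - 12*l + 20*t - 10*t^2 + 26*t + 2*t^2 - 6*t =-4*l^3 - 22*l^2 + 80*l + t^2*(-l - 8) + t*(-4*l^2 - 27*l + 40)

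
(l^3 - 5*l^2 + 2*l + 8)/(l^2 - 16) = (l^2 - l - 2)/(l + 4)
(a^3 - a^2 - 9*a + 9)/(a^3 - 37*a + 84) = (a^2 + 2*a - 3)/(a^2 + 3*a - 28)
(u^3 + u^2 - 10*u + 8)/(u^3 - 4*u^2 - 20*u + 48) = (u - 1)/(u - 6)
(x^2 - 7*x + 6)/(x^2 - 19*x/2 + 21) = 2*(x - 1)/(2*x - 7)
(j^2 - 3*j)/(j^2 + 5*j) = (j - 3)/(j + 5)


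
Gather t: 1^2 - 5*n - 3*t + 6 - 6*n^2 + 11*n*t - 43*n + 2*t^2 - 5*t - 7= -6*n^2 - 48*n + 2*t^2 + t*(11*n - 8)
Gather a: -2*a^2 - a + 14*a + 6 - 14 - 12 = -2*a^2 + 13*a - 20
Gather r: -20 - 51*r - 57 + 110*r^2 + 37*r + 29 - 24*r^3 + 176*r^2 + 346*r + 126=-24*r^3 + 286*r^2 + 332*r + 78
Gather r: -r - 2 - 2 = -r - 4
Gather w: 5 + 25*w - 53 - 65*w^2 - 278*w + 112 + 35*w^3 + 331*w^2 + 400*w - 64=35*w^3 + 266*w^2 + 147*w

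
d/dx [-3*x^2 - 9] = -6*x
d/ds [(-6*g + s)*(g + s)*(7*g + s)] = -41*g^2 + 4*g*s + 3*s^2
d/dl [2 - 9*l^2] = -18*l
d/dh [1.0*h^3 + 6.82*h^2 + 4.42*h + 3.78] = 3.0*h^2 + 13.64*h + 4.42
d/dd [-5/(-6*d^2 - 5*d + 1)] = 5*(-12*d - 5)/(6*d^2 + 5*d - 1)^2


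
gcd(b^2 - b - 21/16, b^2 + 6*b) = 1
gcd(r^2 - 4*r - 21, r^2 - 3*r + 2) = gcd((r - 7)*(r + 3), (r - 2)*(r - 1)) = 1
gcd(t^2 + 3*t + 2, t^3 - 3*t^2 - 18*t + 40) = 1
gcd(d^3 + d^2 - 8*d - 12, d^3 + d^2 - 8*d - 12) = d^3 + d^2 - 8*d - 12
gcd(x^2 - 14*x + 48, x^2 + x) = 1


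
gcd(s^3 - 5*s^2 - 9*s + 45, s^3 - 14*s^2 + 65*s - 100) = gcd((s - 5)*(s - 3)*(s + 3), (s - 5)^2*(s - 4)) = s - 5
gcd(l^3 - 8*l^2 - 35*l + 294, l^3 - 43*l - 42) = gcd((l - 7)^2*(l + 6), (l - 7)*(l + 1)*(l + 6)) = l^2 - l - 42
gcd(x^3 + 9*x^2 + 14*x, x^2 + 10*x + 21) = x + 7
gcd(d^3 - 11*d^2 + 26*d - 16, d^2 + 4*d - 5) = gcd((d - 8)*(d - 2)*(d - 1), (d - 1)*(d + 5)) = d - 1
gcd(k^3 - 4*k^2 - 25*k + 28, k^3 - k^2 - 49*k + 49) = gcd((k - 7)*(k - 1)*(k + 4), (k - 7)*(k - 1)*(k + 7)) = k^2 - 8*k + 7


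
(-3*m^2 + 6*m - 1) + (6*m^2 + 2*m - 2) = 3*m^2 + 8*m - 3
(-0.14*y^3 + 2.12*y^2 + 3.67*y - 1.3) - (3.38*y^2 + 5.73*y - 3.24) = -0.14*y^3 - 1.26*y^2 - 2.06*y + 1.94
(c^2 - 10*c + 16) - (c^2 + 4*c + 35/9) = 109/9 - 14*c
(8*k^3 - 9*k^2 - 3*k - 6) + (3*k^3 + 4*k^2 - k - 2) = 11*k^3 - 5*k^2 - 4*k - 8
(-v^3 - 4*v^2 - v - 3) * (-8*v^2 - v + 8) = 8*v^5 + 33*v^4 + 4*v^3 - 7*v^2 - 5*v - 24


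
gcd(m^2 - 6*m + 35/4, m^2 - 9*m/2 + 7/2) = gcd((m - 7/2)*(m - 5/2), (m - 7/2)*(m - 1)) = m - 7/2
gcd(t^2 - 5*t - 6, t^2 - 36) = t - 6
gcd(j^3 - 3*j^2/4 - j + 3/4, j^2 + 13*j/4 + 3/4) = 1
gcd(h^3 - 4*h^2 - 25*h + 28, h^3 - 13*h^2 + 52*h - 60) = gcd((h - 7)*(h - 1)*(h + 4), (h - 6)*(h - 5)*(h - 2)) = 1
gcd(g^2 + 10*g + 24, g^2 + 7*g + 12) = g + 4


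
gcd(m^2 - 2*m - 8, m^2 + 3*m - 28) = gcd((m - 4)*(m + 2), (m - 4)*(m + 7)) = m - 4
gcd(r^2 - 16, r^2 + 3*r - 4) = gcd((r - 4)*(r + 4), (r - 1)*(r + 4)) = r + 4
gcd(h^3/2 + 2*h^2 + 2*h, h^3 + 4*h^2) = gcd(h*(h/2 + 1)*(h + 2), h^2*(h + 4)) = h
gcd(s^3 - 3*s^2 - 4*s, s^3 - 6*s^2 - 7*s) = s^2 + s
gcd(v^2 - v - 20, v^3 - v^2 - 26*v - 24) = v + 4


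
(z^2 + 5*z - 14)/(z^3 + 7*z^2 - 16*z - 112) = (z - 2)/(z^2 - 16)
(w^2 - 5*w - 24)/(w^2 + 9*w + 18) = (w - 8)/(w + 6)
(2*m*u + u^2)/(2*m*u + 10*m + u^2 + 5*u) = u/(u + 5)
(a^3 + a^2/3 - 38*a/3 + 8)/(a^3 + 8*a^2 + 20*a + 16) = (a^2 - 11*a/3 + 2)/(a^2 + 4*a + 4)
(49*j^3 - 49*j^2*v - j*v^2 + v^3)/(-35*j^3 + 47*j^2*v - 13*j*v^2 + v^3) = (7*j + v)/(-5*j + v)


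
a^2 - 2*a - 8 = (a - 4)*(a + 2)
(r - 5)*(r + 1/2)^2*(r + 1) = r^4 - 3*r^3 - 35*r^2/4 - 6*r - 5/4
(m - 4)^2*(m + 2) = m^3 - 6*m^2 + 32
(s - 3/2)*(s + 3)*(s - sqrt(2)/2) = s^3 - sqrt(2)*s^2/2 + 3*s^2/2 - 9*s/2 - 3*sqrt(2)*s/4 + 9*sqrt(2)/4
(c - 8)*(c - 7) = c^2 - 15*c + 56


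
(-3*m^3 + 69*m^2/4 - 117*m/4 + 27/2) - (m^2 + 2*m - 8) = -3*m^3 + 65*m^2/4 - 125*m/4 + 43/2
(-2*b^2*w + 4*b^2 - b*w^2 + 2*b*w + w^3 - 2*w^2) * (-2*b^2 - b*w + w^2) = 4*b^4*w - 8*b^4 + 4*b^3*w^2 - 8*b^3*w - 3*b^2*w^3 + 6*b^2*w^2 - 2*b*w^4 + 4*b*w^3 + w^5 - 2*w^4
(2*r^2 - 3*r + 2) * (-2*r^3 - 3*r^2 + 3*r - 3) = -4*r^5 + 11*r^3 - 21*r^2 + 15*r - 6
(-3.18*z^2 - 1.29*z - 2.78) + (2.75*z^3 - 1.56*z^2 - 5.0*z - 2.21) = 2.75*z^3 - 4.74*z^2 - 6.29*z - 4.99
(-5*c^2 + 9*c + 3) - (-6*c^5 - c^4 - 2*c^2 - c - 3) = 6*c^5 + c^4 - 3*c^2 + 10*c + 6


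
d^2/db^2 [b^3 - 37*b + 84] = 6*b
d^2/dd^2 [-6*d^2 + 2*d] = -12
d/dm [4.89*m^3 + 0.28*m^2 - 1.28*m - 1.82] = 14.67*m^2 + 0.56*m - 1.28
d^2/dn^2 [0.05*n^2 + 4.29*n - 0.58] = 0.100000000000000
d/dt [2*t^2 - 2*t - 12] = 4*t - 2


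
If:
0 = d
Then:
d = 0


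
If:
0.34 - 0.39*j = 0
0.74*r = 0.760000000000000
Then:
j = 0.87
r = 1.03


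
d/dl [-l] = -1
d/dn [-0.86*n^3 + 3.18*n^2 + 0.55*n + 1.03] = -2.58*n^2 + 6.36*n + 0.55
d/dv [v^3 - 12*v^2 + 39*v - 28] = 3*v^2 - 24*v + 39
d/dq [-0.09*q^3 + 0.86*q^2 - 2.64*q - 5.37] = -0.27*q^2 + 1.72*q - 2.64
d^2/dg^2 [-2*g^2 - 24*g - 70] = -4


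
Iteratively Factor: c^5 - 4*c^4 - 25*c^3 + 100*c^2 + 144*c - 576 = (c - 4)*(c^4 - 25*c^2 + 144) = (c - 4)*(c - 3)*(c^3 + 3*c^2 - 16*c - 48) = (c - 4)^2*(c - 3)*(c^2 + 7*c + 12) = (c - 4)^2*(c - 3)*(c + 3)*(c + 4)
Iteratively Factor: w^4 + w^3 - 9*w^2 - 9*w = (w + 1)*(w^3 - 9*w) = (w - 3)*(w + 1)*(w^2 + 3*w) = w*(w - 3)*(w + 1)*(w + 3)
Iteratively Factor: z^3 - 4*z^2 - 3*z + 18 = (z - 3)*(z^2 - z - 6) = (z - 3)*(z + 2)*(z - 3)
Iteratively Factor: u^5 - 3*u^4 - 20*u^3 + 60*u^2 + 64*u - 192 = (u - 3)*(u^4 - 20*u^2 + 64) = (u - 3)*(u + 2)*(u^3 - 2*u^2 - 16*u + 32) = (u - 3)*(u - 2)*(u + 2)*(u^2 - 16) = (u - 3)*(u - 2)*(u + 2)*(u + 4)*(u - 4)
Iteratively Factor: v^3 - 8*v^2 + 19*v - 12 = (v - 3)*(v^2 - 5*v + 4) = (v - 3)*(v - 1)*(v - 4)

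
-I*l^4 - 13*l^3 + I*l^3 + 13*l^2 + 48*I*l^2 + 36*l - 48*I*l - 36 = (l - 6*I)^2*(l - I)*(-I*l + I)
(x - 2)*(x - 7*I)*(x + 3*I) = x^3 - 2*x^2 - 4*I*x^2 + 21*x + 8*I*x - 42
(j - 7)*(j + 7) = j^2 - 49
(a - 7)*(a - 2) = a^2 - 9*a + 14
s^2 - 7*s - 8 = (s - 8)*(s + 1)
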